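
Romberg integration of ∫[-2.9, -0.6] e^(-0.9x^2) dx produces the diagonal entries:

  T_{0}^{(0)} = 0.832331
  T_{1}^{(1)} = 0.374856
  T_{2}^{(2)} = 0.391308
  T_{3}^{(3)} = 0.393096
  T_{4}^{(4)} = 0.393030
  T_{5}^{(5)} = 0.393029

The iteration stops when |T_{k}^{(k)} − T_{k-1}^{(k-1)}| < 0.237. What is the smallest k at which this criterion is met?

|T_{1}^{(1)} − T_{0}^{(0)}| = 0.457475 ≥ 0.237
|T_{2}^{(2)} − T_{1}^{(1)}| = 0.016452 < 0.237

k = 2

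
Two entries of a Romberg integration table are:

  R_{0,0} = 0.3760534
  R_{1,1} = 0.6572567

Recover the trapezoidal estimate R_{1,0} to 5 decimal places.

From R_{1,1} = (4·R_{1,0} − R_{0,0})/3, solve for R_{1,0}:
4·R_{1,0} = 3·0.6572567 + 0.3760534 = 2.3478235
R_{1,0} = 0.5869559

0.58696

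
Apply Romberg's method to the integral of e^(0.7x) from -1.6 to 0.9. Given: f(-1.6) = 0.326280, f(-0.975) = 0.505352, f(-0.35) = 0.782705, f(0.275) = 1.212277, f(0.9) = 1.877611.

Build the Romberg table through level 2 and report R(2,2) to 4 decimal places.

2.2162

R(0,0) (trapezoid, 1 panel, h=2.5000): 2.754864
R(1,0) (trapezoid, 2 panels, h=1.2500): 2.355813
R(2,0) (trapezoid, 4 panels, h=0.6250): 2.251425
R(1,1) = 2.355813 + (2.355813 − 2.754864)/3 = 2.222796
R(2,1) = 2.251425 + (2.251425 − 2.355813)/3 = 2.216629
R(2,2) = 2.216629 + (2.216629 − 2.222796)/15 = 2.216218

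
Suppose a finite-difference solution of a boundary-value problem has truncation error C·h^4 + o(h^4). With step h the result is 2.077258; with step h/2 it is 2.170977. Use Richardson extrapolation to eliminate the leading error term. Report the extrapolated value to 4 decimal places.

The leading error scales as h^4; refining by a factor of 2 reduces it by 2^4 = 16.
Extrapolated value = (16·A(h/2) − A(h)) / (16 − 1)
= (16·2.170977 − 2.077258) / 15
= 32.658374 / 15 = 2.177225

2.1772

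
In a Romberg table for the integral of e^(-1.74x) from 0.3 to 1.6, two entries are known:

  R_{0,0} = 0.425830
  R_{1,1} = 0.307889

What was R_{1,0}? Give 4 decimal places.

From R_{1,1} = (4·R_{1,0} − R_{0,0})/3, solve for R_{1,0}:
4·R_{1,0} = 3·0.307889 + 0.425830 = 1.349497
R_{1,0} = 0.337374

0.3374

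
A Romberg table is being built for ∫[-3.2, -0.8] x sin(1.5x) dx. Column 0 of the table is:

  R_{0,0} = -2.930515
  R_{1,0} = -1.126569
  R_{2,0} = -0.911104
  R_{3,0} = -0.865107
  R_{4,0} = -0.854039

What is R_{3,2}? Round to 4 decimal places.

-0.8505

R_{2,1} = (4·(-0.911104) − (-1.126569)) / 3 = -0.839282
R_{3,1} = -0.865107 + (-0.865107 − (-0.911104))/3 = -0.849775
R_{3,2} = (16·(-0.849775) − (-0.839282)) / 15 = -0.850475
(Column j=1 coincides with Simpson's rule on the same nodes.)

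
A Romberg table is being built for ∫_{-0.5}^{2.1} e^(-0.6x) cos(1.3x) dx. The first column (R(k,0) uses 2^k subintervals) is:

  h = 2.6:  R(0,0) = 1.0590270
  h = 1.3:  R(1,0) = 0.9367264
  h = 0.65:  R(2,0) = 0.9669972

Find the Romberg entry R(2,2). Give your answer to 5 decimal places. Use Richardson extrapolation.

0.98250

Richardson extrapolation on the trapezoidal column (denominator 4−1=3):
R(1,1) = (4·0.9367264 − 1.0590270) / 3 = 0.8959595
R(2,1) = (4·0.9669972 − 0.9367264) / 3 = 0.9770875
R(2,2) = 0.9770875 + (0.9770875 − 0.8959595)/15 = 0.9824960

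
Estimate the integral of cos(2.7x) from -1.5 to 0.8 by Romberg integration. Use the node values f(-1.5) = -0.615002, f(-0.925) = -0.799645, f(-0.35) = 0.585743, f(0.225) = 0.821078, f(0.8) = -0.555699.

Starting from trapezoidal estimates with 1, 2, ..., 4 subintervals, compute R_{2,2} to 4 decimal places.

R_{0,0} (trapezoid, 1 panel, h=2.3000): -1.346306
R_{1,0} (trapezoid, 2 panels, h=1.1500): 0.000451
R_{2,0} (trapezoid, 4 panels, h=0.5750): 0.012550
R_{1,1} = 0.000451 + (0.000451 − (-1.346306))/3 = 0.449370
R_{2,1} = 0.012550 + (0.012550 − 0.000451)/3 = 0.016583
R_{2,2} = 0.016583 + (0.016583 − 0.449370)/15 = -0.012269

-0.0123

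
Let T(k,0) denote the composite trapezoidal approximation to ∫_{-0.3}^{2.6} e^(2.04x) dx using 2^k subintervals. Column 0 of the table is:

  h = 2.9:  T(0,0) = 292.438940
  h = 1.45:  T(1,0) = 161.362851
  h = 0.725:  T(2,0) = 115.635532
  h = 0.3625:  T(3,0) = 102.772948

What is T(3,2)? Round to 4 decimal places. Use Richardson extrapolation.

T(2,1) = 115.635532 + (115.635532 − 161.362851)/3 = 100.393092
T(3,1) = (4·102.772948 − 115.635532) / 3 = 98.485420
T(3,2) = (16·98.485420 − 100.393092) / 15 = 98.358242

98.3582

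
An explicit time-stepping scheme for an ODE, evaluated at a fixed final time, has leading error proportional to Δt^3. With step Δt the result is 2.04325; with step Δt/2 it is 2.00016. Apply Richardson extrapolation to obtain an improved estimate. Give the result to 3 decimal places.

Extrapolated value = (8·A(Δt/2) − A(Δt)) / (8 − 1)
= (8·2.00016 − 2.04325) / 7
= 13.95803 / 7 = 1.99400

1.994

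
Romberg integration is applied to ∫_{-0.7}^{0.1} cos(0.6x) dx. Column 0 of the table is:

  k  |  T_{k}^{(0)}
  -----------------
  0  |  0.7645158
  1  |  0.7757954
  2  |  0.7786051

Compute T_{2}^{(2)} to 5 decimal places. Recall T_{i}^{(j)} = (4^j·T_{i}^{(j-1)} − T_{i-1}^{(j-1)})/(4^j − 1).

Richardson extrapolation on the trapezoidal column (denominator 4−1=3):
T_{1}^{(1)} = 0.7757954 + (0.7757954 − 0.7645158)/3 = 0.7795553
T_{2}^{(1)} = (4·0.7786051 − 0.7757954) / 3 = 0.7795417
T_{2}^{(2)} = (16·0.7795417 − 0.7795553) / 15 = 0.7795408

0.77954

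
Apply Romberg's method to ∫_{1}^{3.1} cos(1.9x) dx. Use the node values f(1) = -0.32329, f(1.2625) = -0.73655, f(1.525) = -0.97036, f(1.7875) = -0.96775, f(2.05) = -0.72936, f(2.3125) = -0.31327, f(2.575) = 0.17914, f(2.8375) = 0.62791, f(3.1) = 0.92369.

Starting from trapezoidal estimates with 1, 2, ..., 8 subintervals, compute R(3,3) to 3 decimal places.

R(0,0) (trapezoid, 1 panel, h=2.1000): 0.63042
R(1,0) (trapezoid, 2 panels, h=1.0500): -0.45062
R(2,0) (trapezoid, 4 panels, h=0.5250): -0.64070
R(3,0) (trapezoid, 8 panels, h=0.2625): -0.68514
R(1,1) = -0.45062 + (-0.45062 − 0.63042)/3 = -0.81097
R(2,1) = -0.64070 + (-0.64070 − (-0.45062))/3 = -0.70406
R(3,1) = -0.68514 + (-0.68514 − (-0.64070))/3 = -0.69995
R(2,2) = -0.70406 + (-0.70406 − (-0.81097))/15 = -0.69693
R(3,2) = -0.69995 + (-0.69995 − (-0.70406))/15 = -0.69968
R(3,3) = -0.69968 + (-0.69968 − (-0.69693))/63 = -0.69972

-0.700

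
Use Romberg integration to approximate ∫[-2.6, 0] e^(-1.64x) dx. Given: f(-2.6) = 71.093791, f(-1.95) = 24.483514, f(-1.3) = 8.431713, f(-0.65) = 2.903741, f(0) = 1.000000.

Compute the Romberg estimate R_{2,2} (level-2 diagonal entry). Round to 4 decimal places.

42.8200

R_{0,0} (trapezoid, 1 panel, h=2.6000): 93.721928
R_{1,0} (trapezoid, 2 panels, h=1.3000): 57.822191
R_{2,0} (trapezoid, 4 panels, h=0.6500): 46.712811
R_{1,1} = 57.822191 + (57.822191 − 93.721928)/3 = 45.855612
R_{2,1} = 46.712811 + (46.712811 − 57.822191)/3 = 43.009684
R_{2,2} = 43.009684 + (43.009684 − 45.855612)/15 = 42.819955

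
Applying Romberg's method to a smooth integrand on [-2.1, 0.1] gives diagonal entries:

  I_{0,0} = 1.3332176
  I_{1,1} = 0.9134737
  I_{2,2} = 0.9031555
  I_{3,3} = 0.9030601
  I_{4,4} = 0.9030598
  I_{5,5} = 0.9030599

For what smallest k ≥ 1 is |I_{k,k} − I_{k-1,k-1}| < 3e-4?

k = 3

|I_{1,1} − I_{0,0}| = 0.4197439 ≥ 3e-4
|I_{2,2} − I_{1,1}| = 0.0103182 ≥ 3e-4
|I_{3,3} − I_{2,2}| = 0.0000954 < 3e-4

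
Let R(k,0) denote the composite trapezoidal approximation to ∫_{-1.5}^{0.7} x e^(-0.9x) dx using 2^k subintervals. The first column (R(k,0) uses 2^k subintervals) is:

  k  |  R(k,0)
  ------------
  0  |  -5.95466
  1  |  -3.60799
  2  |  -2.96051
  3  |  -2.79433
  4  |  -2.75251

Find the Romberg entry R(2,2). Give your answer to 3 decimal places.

Richardson extrapolation on the trapezoidal column (denominator 4−1=3):
R(1,1) = -3.60799 + (-3.60799 − (-5.95466))/3 = -2.82577
R(2,1) = (4·(-2.96051) − (-3.60799)) / 3 = -2.74468
R(2,2) = -2.74468 + (-2.74468 − (-2.82577))/15 = -2.73927

-2.739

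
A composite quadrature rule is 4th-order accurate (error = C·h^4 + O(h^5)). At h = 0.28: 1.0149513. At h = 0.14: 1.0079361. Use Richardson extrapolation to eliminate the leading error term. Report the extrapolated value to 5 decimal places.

1.00747

Extrapolated value = (16·A(h/2) − A(h)) / (16 − 1)
= (16·1.0079361 − 1.0149513) / 15
= 15.1120263 / 15 = 1.0074684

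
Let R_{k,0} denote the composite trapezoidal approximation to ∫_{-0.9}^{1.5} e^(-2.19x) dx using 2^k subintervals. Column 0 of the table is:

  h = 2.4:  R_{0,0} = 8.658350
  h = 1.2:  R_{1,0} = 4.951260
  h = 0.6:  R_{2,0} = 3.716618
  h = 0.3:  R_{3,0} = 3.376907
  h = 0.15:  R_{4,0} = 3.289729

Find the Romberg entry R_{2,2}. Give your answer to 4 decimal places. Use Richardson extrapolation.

3.2777

Richardson extrapolation on the trapezoidal column (denominator 4−1=3):
R_{1,1} = (4·4.951260 − 8.658350) / 3 = 3.715563
R_{2,1} = (4·3.716618 − 4.951260) / 3 = 3.305071
R_{2,2} = 3.305071 + (3.305071 − 3.715563)/15 = 3.277705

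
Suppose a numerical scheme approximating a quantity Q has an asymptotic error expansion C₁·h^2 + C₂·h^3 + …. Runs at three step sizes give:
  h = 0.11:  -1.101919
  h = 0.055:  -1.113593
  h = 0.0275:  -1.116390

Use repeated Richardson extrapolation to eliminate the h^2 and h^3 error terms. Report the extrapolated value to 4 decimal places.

-1.1173

First eliminate the h^2 term (factor 2^2 = 4):
  B₁ = (4·(-1.113593) − (-1.101919))/3 = -1.117484
  B₂ = (4·(-1.116390) − (-1.113593))/3 = -1.117322
Then eliminate the h^3 term (factor 2^3 = 8):
  (8·(-1.117322) − (-1.117484))/7 = -1.117299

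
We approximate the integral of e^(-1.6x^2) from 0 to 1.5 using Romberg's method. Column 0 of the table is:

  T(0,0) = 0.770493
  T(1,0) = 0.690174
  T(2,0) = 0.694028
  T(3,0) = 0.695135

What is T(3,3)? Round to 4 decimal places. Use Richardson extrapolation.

0.6955

Richardson extrapolation on the trapezoidal column (denominator 4−1=3):
T(1,1) = (4·0.690174 − 0.770493) / 3 = 0.663401
T(2,1) = 0.694028 + (0.694028 − 0.690174)/3 = 0.695313
T(3,1) = (4·0.695135 − 0.694028) / 3 = 0.695504
T(2,2) = (16·0.695313 − 0.663401) / 15 = 0.697440
T(3,2) = 0.695504 + (0.695504 − 0.695313)/15 = 0.695517
T(3,3) = (64·0.695517 − 0.697440) / 63 = 0.695486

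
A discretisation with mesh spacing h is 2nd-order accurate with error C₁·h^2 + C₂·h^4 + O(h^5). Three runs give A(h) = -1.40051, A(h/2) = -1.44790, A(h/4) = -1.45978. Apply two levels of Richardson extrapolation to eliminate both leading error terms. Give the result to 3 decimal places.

-1.464

First eliminate the h^2 term (factor 2^2 = 4):
  B₁ = (4·(-1.44790) − (-1.40051))/3 = -1.46370
  B₂ = (4·(-1.45978) − (-1.44790))/3 = -1.46374
Then eliminate the h^4 term (factor 2^4 = 16):
  (16·(-1.46374) − (-1.46370))/15 = -1.46374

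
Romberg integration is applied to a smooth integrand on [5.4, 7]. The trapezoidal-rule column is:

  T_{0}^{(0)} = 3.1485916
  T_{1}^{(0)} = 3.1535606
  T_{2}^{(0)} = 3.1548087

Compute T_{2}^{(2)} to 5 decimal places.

T_{1}^{(1)} = 3.1535606 + (3.1535606 − 3.1485916)/3 = 3.1552169
T_{2}^{(1)} = 3.1548087 + (3.1548087 − 3.1535606)/3 = 3.1552247
T_{2}^{(2)} = 3.1552247 + (3.1552247 − 3.1552169)/15 = 3.1552252

3.15523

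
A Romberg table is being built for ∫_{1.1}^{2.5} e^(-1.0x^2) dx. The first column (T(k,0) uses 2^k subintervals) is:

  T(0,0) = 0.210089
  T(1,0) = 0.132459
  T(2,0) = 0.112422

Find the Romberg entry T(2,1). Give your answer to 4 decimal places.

Richardson extrapolation on the trapezoidal column (denominator 4−1=3):
T(2,1) = 0.112422 + (0.112422 − 0.132459)/3 = 0.105743

0.1057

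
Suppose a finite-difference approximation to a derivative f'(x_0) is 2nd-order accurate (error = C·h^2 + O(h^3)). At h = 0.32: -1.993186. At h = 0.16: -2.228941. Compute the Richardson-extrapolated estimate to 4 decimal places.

Extrapolated value = (4·A(h/2) − A(h)) / (4 − 1)
= (4·(-2.228941) − (-1.993186)) / 3
= -6.922578 / 3 = -2.307526

-2.3075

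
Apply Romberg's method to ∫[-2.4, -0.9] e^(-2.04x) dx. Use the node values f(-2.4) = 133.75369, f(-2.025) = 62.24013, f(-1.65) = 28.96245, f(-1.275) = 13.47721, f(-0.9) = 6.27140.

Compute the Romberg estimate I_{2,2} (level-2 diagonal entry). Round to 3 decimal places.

I_{0,0} (trapezoid, 1 panel, h=1.5000): 105.01882
I_{1,0} (trapezoid, 2 panels, h=0.7500): 74.23125
I_{2,0} (trapezoid, 4 panels, h=0.3750): 65.50963
I_{1,1} = 74.23125 + (74.23125 − 105.01882)/3 = 63.96873
I_{2,1} = 65.50963 + (65.50963 − 74.23125)/3 = 62.60242
I_{2,2} = 62.60242 + (62.60242 − 63.96873)/15 = 62.51133

62.511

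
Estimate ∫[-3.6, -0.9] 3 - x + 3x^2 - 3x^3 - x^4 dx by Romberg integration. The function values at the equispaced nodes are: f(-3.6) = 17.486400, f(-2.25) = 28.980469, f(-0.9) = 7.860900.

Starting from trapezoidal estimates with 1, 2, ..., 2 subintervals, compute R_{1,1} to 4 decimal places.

63.5711

R_{0,0} (trapezoid, 1 panel, h=2.7000): 34.218855
R_{1,0} (trapezoid, 2 panels, h=1.3500): 56.233061
R_{1,1} = 56.233061 + (56.233061 − 34.218855)/3 = 63.571130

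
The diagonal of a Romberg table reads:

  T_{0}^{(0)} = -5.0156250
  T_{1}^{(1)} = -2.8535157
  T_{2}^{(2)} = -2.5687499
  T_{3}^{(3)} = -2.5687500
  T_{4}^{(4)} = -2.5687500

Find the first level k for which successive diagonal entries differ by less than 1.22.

|T_{1}^{(1)} − T_{0}^{(0)}| = 2.1621093 ≥ 1.22
|T_{2}^{(2)} − T_{1}^{(1)}| = 0.2847658 < 1.22

k = 2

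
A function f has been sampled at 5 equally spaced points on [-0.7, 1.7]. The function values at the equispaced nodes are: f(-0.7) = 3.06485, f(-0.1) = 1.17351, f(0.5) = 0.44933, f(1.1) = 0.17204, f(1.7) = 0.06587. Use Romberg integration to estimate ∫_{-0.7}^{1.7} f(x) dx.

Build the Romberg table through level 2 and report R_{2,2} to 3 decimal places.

1.876

R_{0,0} (trapezoid, 1 panel, h=2.4000): 3.75686
R_{1,0} (trapezoid, 2 panels, h=1.2000): 2.41763
R_{2,0} (trapezoid, 4 panels, h=0.6000): 2.01614
R_{1,1} = 2.41763 + (2.41763 − 3.75686)/3 = 1.97122
R_{2,1} = 2.01614 + (2.01614 − 2.41763)/3 = 1.88231
R_{2,2} = 1.88231 + (1.88231 − 1.97122)/15 = 1.87638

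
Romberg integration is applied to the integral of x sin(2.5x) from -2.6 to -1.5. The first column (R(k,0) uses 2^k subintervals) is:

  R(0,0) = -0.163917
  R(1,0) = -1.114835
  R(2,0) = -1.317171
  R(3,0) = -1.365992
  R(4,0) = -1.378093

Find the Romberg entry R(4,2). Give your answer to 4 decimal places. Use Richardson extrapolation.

Richardson extrapolation on the trapezoidal column (denominator 4−1=3):
R(3,1) = -1.365992 + (-1.365992 − (-1.317171))/3 = -1.382266
R(4,1) = (4·(-1.378093) − (-1.365992)) / 3 = -1.382127
R(4,2) = (16·(-1.382127) − (-1.382266)) / 15 = -1.382118

-1.3821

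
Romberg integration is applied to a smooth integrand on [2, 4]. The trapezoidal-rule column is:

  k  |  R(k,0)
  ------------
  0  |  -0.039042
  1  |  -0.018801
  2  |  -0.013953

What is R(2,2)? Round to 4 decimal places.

-0.0124

R(1,1) = (4·(-0.018801) − (-0.039042)) / 3 = -0.012054
R(2,1) = (4·(-0.013953) − (-0.018801)) / 3 = -0.012337
R(2,2) = -0.012337 + (-0.012337 − (-0.012054))/15 = -0.012356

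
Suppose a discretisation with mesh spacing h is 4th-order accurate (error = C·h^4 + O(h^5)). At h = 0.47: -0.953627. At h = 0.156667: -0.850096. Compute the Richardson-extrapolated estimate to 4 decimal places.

Extrapolated value = (81·A(h/3) − A(h)) / (81 − 1)
= (81·(-0.850096) − (-0.953627)) / 80
= -67.904149 / 80 = -0.848802

-0.8488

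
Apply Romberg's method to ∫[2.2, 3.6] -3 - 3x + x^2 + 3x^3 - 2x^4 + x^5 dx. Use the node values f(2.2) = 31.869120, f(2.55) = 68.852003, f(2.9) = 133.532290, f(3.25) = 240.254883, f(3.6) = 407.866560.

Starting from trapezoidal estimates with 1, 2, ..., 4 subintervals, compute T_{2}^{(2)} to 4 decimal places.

T_{0}^{(0)} (trapezoid, 1 panel, h=1.4000): 307.814976
T_{1}^{(0)} (trapezoid, 2 panels, h=0.7000): 247.380091
T_{2}^{(0)} (trapezoid, 4 panels, h=0.3500): 231.877456
T_{1}^{(1)} = 247.380091 + (247.380091 − 307.814976)/3 = 227.235129
T_{2}^{(1)} = 231.877456 + (231.877456 − 247.380091)/3 = 226.709911
T_{2}^{(2)} = 226.709911 + (226.709911 − 227.235129)/15 = 226.674896

226.6749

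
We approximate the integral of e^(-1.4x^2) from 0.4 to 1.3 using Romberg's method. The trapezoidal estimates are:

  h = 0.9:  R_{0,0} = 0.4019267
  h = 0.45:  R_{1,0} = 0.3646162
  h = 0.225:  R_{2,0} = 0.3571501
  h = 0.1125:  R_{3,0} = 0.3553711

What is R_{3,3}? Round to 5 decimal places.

Richardson extrapolation on the trapezoidal column (denominator 4−1=3):
R_{1,1} = (4·0.3646162 − 0.4019267) / 3 = 0.3521794
R_{2,1} = (4·0.3571501 − 0.3646162) / 3 = 0.3546614
R_{3,1} = (4·0.3553711 − 0.3571501) / 3 = 0.3547781
R_{2,2} = 0.3546614 + (0.3546614 − 0.3521794)/15 = 0.3548269
R_{3,2} = 0.3547781 + (0.3547781 − 0.3546614)/15 = 0.3547859
R_{3,3} = (64·0.3547859 − 0.3548269) / 63 = 0.3547852

0.35479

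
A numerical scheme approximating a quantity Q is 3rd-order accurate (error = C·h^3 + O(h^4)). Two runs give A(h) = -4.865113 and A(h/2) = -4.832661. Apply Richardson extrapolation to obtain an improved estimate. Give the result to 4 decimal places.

-4.8280

The leading error scales as h^3; refining by a factor of 2 reduces it by 2^3 = 8.
Extrapolated value = (8·A(h/2) − A(h)) / (8 − 1)
= (8·(-4.832661) − (-4.865113)) / 7
= -33.796175 / 7 = -4.828025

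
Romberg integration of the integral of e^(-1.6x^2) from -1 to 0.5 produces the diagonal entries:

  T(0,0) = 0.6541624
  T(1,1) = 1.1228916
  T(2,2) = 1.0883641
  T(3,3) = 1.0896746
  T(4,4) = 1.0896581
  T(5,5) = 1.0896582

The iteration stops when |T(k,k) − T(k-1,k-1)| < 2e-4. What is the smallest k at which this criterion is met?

|T(1,1) − T(0,0)| = 0.4687292 ≥ 2e-4
|T(2,2) − T(1,1)| = 0.0345275 ≥ 2e-4
|T(3,3) − T(2,2)| = 0.0013105 ≥ 2e-4
|T(4,4) − T(3,3)| = 0.0000165 < 2e-4

k = 4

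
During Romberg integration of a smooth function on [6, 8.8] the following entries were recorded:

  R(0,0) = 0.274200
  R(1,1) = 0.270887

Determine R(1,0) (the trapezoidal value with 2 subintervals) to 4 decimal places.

0.2717

From R(1,1) = (4·R(1,0) − R(0,0))/3, solve for R(1,0):
4·R(1,0) = 3·0.270887 + 0.274200 = 1.086861
R(1,0) = 0.271715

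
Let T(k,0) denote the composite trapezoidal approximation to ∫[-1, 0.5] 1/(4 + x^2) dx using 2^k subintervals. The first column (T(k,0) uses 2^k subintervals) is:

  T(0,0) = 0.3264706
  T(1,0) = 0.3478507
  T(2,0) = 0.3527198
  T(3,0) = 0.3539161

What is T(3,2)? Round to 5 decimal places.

0.35431

T(2,1) = (4·0.3527198 − 0.3478507) / 3 = 0.3543428
T(3,1) = 0.3539161 + (0.3539161 − 0.3527198)/3 = 0.3543149
T(3,2) = 0.3543149 + (0.3543149 − 0.3543428)/15 = 0.3543130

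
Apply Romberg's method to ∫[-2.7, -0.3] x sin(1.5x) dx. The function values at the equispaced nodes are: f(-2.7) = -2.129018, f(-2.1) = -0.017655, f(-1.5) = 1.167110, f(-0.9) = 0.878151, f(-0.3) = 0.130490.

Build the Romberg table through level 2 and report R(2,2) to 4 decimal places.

R(0,0) (trapezoid, 1 panel, h=2.4000): -2.398234
R(1,0) (trapezoid, 2 panels, h=1.2000): 0.201415
R(2,0) (trapezoid, 4 panels, h=0.6000): 0.617005
R(1,1) = 0.201415 + (0.201415 − (-2.398234))/3 = 1.067965
R(2,1) = 0.617005 + (0.617005 − 0.201415)/3 = 0.755535
R(2,2) = 0.755535 + (0.755535 − 1.067965)/15 = 0.734706

0.7347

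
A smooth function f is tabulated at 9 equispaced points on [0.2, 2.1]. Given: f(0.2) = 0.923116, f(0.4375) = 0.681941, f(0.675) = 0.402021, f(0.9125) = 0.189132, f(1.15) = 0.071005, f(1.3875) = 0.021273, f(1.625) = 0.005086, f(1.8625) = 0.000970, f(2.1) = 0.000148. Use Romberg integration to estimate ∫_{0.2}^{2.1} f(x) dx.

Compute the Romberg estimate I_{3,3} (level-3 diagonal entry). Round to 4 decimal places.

I_{0,0} (trapezoid, 1 panel, h=1.9000): 0.877101
I_{1,0} (trapezoid, 2 panels, h=0.9500): 0.506005
I_{2,0} (trapezoid, 4 panels, h=0.4750): 0.446378
I_{3,0} (trapezoid, 8 panels, h=0.2375): 0.435352
I_{1,1} = 0.506005 + (0.506005 − 0.877101)/3 = 0.382306
I_{2,1} = 0.446378 + (0.446378 − 0.506005)/3 = 0.426502
I_{3,1} = 0.435352 + (0.435352 − 0.446378)/3 = 0.431677
I_{2,2} = 0.426502 + (0.426502 − 0.382306)/15 = 0.429448
I_{3,2} = 0.431677 + (0.431677 − 0.426502)/15 = 0.432022
I_{3,3} = 0.432022 + (0.432022 − 0.429448)/63 = 0.432063

0.4321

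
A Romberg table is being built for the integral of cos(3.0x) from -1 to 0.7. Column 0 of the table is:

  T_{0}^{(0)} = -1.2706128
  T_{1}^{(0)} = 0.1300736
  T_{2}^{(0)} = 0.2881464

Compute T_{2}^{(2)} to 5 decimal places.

Richardson extrapolation on the trapezoidal column (denominator 4−1=3):
T_{1}^{(1)} = 0.1300736 + (0.1300736 − (-1.2706128))/3 = 0.5969691
T_{2}^{(1)} = (4·0.2881464 − 0.1300736) / 3 = 0.3408373
T_{2}^{(2)} = 0.3408373 + (0.3408373 − 0.5969691)/15 = 0.3237618

0.32376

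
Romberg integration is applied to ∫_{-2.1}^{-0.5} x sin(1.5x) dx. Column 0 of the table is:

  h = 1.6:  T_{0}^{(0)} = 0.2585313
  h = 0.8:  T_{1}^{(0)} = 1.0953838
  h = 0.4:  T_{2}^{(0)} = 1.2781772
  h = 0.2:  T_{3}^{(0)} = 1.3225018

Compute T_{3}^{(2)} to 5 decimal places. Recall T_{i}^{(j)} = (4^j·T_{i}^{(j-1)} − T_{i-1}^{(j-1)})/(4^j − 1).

1.33715

T_{2}^{(1)} = 1.2781772 + (1.2781772 − 1.0953838)/3 = 1.3391083
T_{3}^{(1)} = 1.3225018 + (1.3225018 − 1.2781772)/3 = 1.3372767
T_{3}^{(2)} = 1.3372767 + (1.3372767 − 1.3391083)/15 = 1.3371546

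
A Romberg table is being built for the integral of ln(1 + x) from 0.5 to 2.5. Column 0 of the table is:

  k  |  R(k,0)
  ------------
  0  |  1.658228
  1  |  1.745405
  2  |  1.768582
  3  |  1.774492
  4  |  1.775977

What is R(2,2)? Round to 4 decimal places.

1.7764

Richardson extrapolation on the trapezoidal column (denominator 4−1=3):
R(1,1) = 1.745405 + (1.745405 − 1.658228)/3 = 1.774464
R(2,1) = (4·1.768582 − 1.745405) / 3 = 1.776308
R(2,2) = 1.776308 + (1.776308 − 1.774464)/15 = 1.776431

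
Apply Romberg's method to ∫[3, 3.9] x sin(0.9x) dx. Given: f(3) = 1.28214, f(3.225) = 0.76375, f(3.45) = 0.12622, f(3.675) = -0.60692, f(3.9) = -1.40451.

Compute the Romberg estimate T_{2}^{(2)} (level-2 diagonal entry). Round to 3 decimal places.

0.057

T_{0}^{(0)} (trapezoid, 1 panel, h=0.9000): -0.05507
T_{1}^{(0)} (trapezoid, 2 panels, h=0.4500): 0.02927
T_{2}^{(0)} (trapezoid, 4 panels, h=0.2250): 0.04992
T_{1}^{(1)} = 0.02927 + (0.02927 − (-0.05507))/3 = 0.05738
T_{2}^{(1)} = 0.04992 + (0.04992 − 0.02927)/3 = 0.05680
T_{2}^{(2)} = 0.05680 + (0.05680 − 0.05738)/15 = 0.05676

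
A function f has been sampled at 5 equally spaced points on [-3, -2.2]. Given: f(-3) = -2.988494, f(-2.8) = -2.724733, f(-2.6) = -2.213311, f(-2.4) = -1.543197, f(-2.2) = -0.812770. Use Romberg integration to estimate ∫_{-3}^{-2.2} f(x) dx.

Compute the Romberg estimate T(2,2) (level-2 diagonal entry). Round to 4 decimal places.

T(0,0) (trapezoid, 1 panel, h=0.8000): -1.520506
T(1,0) (trapezoid, 2 panels, h=0.4000): -1.645577
T(2,0) (trapezoid, 4 panels, h=0.2000): -1.676375
T(1,1) = -1.645577 + (-1.645577 − (-1.520506))/3 = -1.687267
T(2,1) = -1.676375 + (-1.676375 − (-1.645577))/3 = -1.686641
T(2,2) = -1.686641 + (-1.686641 − (-1.687267))/15 = -1.686599

-1.6866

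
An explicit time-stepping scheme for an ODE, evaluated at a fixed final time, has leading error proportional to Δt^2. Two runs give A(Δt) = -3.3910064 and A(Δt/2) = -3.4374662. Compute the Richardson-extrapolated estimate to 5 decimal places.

The leading error scales as Δt^2; refining by a factor of 2 reduces it by 2^2 = 4.
Extrapolated value = (4·A(Δt/2) − A(Δt)) / (4 − 1)
= (4·(-3.4374662) − (-3.3910064)) / 3
= -10.3588584 / 3 = -3.4529528

-3.45295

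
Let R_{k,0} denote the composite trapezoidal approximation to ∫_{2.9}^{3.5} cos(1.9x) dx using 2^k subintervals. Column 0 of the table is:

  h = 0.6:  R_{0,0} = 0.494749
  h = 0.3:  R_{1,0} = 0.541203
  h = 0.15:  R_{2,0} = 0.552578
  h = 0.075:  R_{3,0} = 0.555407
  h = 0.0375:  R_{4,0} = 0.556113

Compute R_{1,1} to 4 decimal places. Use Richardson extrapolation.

R_{1,1} = 0.541203 + (0.541203 − 0.494749)/3 = 0.556688

0.5567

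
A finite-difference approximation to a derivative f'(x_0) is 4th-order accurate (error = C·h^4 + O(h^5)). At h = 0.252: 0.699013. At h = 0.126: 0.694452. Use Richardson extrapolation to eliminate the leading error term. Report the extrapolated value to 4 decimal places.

The leading error scales as h^4; refining by a factor of 2 reduces it by 2^4 = 16.
Extrapolated value = (16·A(h/2) − A(h)) / (16 − 1)
= (16·0.694452 − 0.699013) / 15
= 10.412219 / 15 = 0.694148

0.6941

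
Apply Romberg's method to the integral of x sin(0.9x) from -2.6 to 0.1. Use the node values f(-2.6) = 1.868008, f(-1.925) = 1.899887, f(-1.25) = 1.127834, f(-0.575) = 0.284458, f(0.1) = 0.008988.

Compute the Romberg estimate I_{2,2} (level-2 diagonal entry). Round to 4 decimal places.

I_{0,0} (trapezoid, 1 panel, h=2.7000): 2.533945
I_{1,0} (trapezoid, 2 panels, h=1.3500): 2.789548
I_{2,0} (trapezoid, 4 panels, h=0.6750): 2.869207
I_{1,1} = 2.789548 + (2.789548 − 2.533945)/3 = 2.874749
I_{2,1} = 2.869207 + (2.869207 − 2.789548)/3 = 2.895760
I_{2,2} = 2.895760 + (2.895760 − 2.874749)/15 = 2.897161

2.8972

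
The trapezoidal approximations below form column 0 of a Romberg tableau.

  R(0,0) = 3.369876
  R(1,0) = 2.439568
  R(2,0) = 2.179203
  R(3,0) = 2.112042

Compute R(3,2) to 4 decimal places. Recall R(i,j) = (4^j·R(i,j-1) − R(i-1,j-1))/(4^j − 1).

2.0895

R(2,1) = 2.179203 + (2.179203 − 2.439568)/3 = 2.092415
R(3,1) = 2.112042 + (2.112042 − 2.179203)/3 = 2.089655
R(3,2) = (16·2.089655 − 2.092415) / 15 = 2.089471
(Column j=1 coincides with Simpson's rule on the same nodes.)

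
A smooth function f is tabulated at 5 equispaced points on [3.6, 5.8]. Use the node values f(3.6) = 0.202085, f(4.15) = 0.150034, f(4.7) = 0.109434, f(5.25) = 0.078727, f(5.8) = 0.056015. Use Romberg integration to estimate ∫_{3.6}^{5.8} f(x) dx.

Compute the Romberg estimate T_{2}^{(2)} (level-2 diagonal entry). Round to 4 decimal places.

T_{0}^{(0)} (trapezoid, 1 panel, h=2.2000): 0.283910
T_{1}^{(0)} (trapezoid, 2 panels, h=1.1000): 0.262332
T_{2}^{(0)} (trapezoid, 4 panels, h=0.5500): 0.256985
T_{1}^{(1)} = 0.262332 + (0.262332 − 0.283910)/3 = 0.255139
T_{2}^{(1)} = 0.256985 + (0.256985 − 0.262332)/3 = 0.255203
T_{2}^{(2)} = 0.255203 + (0.255203 − 0.255139)/15 = 0.255207

0.2552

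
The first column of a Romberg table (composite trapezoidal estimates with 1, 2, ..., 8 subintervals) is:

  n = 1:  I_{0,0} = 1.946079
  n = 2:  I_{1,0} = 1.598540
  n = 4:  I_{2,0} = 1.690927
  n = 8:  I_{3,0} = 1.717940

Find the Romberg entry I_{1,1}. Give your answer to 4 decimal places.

1.4827

Richardson extrapolation on the trapezoidal column (denominator 4−1=3):
I_{1,1} = 1.598540 + (1.598540 − 1.946079)/3 = 1.482694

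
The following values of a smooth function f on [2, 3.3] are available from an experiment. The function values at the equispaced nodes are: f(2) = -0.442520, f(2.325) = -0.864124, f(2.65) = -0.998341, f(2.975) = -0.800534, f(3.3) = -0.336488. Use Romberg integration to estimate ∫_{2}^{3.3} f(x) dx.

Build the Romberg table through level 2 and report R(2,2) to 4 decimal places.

-1.0213

R(0,0) (trapezoid, 1 panel, h=1.3000): -0.506355
R(1,0) (trapezoid, 2 panels, h=0.6500): -0.902099
R(2,0) (trapezoid, 4 panels, h=0.3250): -0.992063
R(1,1) = -0.902099 + (-0.902099 − (-0.506355))/3 = -1.034014
R(2,1) = -0.992063 + (-0.992063 − (-0.902099))/3 = -1.022051
R(2,2) = -1.022051 + (-1.022051 − (-1.034014))/15 = -1.021253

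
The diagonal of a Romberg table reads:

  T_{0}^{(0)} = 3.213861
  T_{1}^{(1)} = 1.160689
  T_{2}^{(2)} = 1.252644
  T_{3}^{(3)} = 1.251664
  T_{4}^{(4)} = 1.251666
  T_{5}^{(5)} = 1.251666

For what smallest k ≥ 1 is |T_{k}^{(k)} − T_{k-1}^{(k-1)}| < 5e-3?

k = 3

|T_{1}^{(1)} − T_{0}^{(0)}| = 2.053172 ≥ 5e-3
|T_{2}^{(2)} − T_{1}^{(1)}| = 0.091955 ≥ 5e-3
|T_{3}^{(3)} − T_{2}^{(2)}| = 0.000980 < 5e-3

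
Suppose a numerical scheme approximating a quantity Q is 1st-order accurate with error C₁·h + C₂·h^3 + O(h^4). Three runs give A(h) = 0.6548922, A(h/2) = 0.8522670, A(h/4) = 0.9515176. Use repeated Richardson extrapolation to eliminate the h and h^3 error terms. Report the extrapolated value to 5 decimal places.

1.05093

First eliminate the h term (factor 2^1 = 2):
  B₁ = (2·0.8522670 − 0.6548922)/1 = 1.0496418
  B₂ = (2·0.9515176 − 0.8522670)/1 = 1.0507682
Then eliminate the h^3 term (factor 2^3 = 8):
  (8·1.0507682 − 1.0496418)/7 = 1.0509291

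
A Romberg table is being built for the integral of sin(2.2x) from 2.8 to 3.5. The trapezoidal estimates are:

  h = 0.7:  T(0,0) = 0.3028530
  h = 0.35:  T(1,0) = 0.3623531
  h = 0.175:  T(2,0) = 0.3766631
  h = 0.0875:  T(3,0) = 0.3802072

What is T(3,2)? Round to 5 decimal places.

Richardson extrapolation on the trapezoidal column (denominator 4−1=3):
T(2,1) = (4·0.3766631 − 0.3623531) / 3 = 0.3814331
T(3,1) = (4·0.3802072 − 0.3766631) / 3 = 0.3813886
T(3,2) = 0.3813886 + (0.3813886 − 0.3814331)/15 = 0.3813856

0.38139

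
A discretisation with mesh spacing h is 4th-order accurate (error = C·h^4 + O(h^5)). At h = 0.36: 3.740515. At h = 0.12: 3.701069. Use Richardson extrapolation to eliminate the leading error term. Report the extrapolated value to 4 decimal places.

3.7006

Extrapolated value = (81·A(h/3) − A(h)) / (81 − 1)
= (81·3.701069 − 3.740515) / 80
= 296.046074 / 80 = 3.700576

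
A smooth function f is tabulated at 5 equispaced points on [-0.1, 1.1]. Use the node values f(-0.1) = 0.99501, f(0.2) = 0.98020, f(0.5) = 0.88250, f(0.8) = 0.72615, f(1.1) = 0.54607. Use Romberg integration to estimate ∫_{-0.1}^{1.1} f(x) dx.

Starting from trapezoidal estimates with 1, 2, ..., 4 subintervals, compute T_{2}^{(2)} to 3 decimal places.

T_{0}^{(0)} (trapezoid, 1 panel, h=1.2000): 0.92465
T_{1}^{(0)} (trapezoid, 2 panels, h=0.6000): 0.99182
T_{2}^{(0)} (trapezoid, 4 panels, h=0.3000): 1.00782
T_{1}^{(1)} = 0.99182 + (0.99182 − 0.92465)/3 = 1.01421
T_{2}^{(1)} = 1.00782 + (1.00782 − 0.99182)/3 = 1.01315
T_{2}^{(2)} = 1.01315 + (1.01315 − 1.01421)/15 = 1.01308

1.013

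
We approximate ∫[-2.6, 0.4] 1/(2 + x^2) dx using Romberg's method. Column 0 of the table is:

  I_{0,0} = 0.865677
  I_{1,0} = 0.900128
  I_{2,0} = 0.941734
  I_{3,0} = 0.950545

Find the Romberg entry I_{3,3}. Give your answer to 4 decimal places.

Richardson extrapolation on the trapezoidal column (denominator 4−1=3):
I_{1,1} = (4·0.900128 − 0.865677) / 3 = 0.911612
I_{2,1} = (4·0.941734 − 0.900128) / 3 = 0.955603
I_{3,1} = (4·0.950545 − 0.941734) / 3 = 0.953482
I_{2,2} = 0.955603 + (0.955603 − 0.911612)/15 = 0.958536
I_{3,2} = (16·0.953482 − 0.955603) / 15 = 0.953341
I_{3,3} = (64·0.953341 − 0.958536) / 63 = 0.953259

0.9533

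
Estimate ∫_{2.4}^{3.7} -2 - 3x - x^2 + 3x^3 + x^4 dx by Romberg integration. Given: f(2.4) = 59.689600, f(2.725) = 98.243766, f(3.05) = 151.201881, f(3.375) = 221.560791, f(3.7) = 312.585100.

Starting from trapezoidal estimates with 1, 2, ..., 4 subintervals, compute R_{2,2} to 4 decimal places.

R_{0,0} (trapezoid, 1 panel, h=1.3000): 241.978555
R_{1,0} (trapezoid, 2 panels, h=0.6500): 219.270500
R_{2,0} (trapezoid, 4 panels, h=0.3250): 213.571731
R_{1,1} = 219.270500 + (219.270500 − 241.978555)/3 = 211.701148
R_{2,1} = 213.571731 + (213.571731 − 219.270500)/3 = 211.672141
R_{2,2} = 211.672141 + (211.672141 − 211.701148)/15 = 211.670207

211.6702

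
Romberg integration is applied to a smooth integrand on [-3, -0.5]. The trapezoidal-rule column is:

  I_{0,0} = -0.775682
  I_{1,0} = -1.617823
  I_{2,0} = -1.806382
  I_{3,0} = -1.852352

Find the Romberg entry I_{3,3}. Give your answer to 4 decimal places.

I_{1,1} = (4·(-1.617823) − (-0.775682)) / 3 = -1.898537
I_{2,1} = (4·(-1.806382) − (-1.617823)) / 3 = -1.869235
I_{3,1} = (4·(-1.852352) − (-1.806382)) / 3 = -1.867675
I_{2,2} = -1.869235 + (-1.869235 − (-1.898537))/15 = -1.867282
I_{3,2} = -1.867675 + (-1.867675 − (-1.869235))/15 = -1.867571
I_{3,3} = -1.867571 + (-1.867571 − (-1.867282))/63 = -1.867576

-1.8676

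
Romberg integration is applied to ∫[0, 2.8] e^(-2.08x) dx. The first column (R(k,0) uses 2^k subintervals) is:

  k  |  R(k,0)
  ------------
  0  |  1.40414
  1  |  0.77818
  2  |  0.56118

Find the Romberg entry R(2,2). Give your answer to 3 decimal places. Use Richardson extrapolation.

0.483

R(1,1) = 0.77818 + (0.77818 − 1.40414)/3 = 0.56953
R(2,1) = (4·0.56118 − 0.77818) / 3 = 0.48885
R(2,2) = 0.48885 + (0.48885 − 0.56953)/15 = 0.48347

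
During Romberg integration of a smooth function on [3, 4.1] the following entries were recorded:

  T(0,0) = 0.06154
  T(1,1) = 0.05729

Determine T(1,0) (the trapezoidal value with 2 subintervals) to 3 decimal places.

From T(1,1) = (4·T(1,0) − T(0,0))/3, solve for T(1,0):
4·T(1,0) = 3·0.05729 + 0.06154 = 0.23341
T(1,0) = 0.05835

0.058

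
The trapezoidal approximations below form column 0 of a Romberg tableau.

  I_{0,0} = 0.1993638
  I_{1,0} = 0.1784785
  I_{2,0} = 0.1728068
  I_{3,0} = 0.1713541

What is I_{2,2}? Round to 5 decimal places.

I_{1,1} = 0.1784785 + (0.1784785 − 0.1993638)/3 = 0.1715167
I_{2,1} = 0.1728068 + (0.1728068 − 0.1784785)/3 = 0.1709162
I_{2,2} = (16·0.1709162 − 0.1715167) / 15 = 0.1708762

0.17088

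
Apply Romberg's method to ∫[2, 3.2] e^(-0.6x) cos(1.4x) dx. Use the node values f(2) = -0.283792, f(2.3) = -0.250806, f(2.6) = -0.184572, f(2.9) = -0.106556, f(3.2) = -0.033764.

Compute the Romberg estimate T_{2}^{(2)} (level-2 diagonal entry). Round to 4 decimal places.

T_{0}^{(0)} (trapezoid, 1 panel, h=1.2000): -0.190534
T_{1}^{(0)} (trapezoid, 2 panels, h=0.6000): -0.206010
T_{2}^{(0)} (trapezoid, 4 panels, h=0.3000): -0.210214
T_{1}^{(1)} = -0.206010 + (-0.206010 − (-0.190534))/3 = -0.211169
T_{2}^{(1)} = -0.210214 + (-0.210214 − (-0.206010))/3 = -0.211615
T_{2}^{(2)} = -0.211615 + (-0.211615 − (-0.211169))/15 = -0.211645

-0.2116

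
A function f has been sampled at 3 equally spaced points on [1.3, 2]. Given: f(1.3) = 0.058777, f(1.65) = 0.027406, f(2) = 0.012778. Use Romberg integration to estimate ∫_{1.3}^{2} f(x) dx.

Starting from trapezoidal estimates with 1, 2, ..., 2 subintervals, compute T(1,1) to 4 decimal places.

T(0,0) (trapezoid, 1 panel, h=0.7000): 0.025044
T(1,0) (trapezoid, 2 panels, h=0.3500): 0.022114
T(1,1) = 0.022114 + (0.022114 − 0.025044)/3 = 0.021137

0.0211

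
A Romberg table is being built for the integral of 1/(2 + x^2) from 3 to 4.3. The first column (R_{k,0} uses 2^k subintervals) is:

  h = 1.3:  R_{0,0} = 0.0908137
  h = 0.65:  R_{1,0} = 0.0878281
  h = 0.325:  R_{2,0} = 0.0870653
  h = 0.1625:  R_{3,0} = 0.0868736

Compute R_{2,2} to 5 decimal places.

Richardson extrapolation on the trapezoidal column (denominator 4−1=3):
R_{1,1} = 0.0878281 + (0.0878281 − 0.0908137)/3 = 0.0868329
R_{2,1} = 0.0870653 + (0.0870653 − 0.0878281)/3 = 0.0868110
R_{2,2} = 0.0868110 + (0.0868110 − 0.0868329)/15 = 0.0868095

0.08681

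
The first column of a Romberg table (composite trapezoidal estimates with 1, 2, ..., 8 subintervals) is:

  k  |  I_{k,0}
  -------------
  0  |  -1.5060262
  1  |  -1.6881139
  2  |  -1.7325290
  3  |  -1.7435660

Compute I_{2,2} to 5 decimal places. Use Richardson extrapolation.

-1.74724

I_{1,1} = (4·(-1.6881139) − (-1.5060262)) / 3 = -1.7488098
I_{2,1} = -1.7325290 + (-1.7325290 − (-1.6881139))/3 = -1.7473340
I_{2,2} = -1.7473340 + (-1.7473340 − (-1.7488098))/15 = -1.7472356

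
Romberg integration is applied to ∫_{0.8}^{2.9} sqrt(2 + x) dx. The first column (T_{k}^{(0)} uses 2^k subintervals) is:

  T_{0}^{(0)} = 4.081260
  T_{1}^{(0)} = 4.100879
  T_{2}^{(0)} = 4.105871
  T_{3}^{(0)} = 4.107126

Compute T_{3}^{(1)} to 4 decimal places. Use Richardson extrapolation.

Richardson extrapolation on the trapezoidal column (denominator 4−1=3):
T_{3}^{(1)} = (4·4.107126 − 4.105871) / 3 = 4.107544

4.1075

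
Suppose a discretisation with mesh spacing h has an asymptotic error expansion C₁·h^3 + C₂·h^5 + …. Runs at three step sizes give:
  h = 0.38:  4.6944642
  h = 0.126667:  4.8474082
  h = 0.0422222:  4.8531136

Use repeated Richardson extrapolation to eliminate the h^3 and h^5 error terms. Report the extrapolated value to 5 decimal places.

First eliminate the h^3 term (factor 3^3 = 27):
  B₁ = (27·4.8474082 − 4.6944642)/26 = 4.8532907
  B₂ = (27·4.8531136 − 4.8474082)/26 = 4.8533330
Then eliminate the h^5 term (factor 3^5 = 243):
  (243·4.8533330 − 4.8532907)/242 = 4.8533332

4.85333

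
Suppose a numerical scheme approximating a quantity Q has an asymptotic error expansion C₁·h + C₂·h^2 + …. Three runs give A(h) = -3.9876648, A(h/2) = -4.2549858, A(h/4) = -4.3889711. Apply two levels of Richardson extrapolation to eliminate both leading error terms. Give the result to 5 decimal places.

-4.52317

First eliminate the h term (factor 2^1 = 2):
  B₁ = (2·(-4.2549858) − (-3.9876648))/1 = -4.5223068
  B₂ = (2·(-4.3889711) − (-4.2549858))/1 = -4.5229564
Then eliminate the h^2 term (factor 2^2 = 4):
  (4·(-4.5229564) − (-4.5223068))/3 = -4.5231729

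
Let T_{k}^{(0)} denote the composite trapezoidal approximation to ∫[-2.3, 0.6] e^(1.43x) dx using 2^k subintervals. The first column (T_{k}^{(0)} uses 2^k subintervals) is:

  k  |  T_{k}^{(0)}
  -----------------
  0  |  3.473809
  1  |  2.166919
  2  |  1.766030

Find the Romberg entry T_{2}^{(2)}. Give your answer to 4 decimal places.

T_{1}^{(1)} = (4·2.166919 − 3.473809) / 3 = 1.731289
T_{2}^{(1)} = (4·1.766030 − 2.166919) / 3 = 1.632400
T_{2}^{(2)} = (16·1.632400 − 1.731289) / 15 = 1.625807

1.6258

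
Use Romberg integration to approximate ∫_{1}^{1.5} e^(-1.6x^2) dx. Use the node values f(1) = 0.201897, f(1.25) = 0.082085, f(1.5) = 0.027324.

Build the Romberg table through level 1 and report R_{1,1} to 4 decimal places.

R_{0,0} (trapezoid, 1 panel, h=0.5000): 0.057305
R_{1,0} (trapezoid, 2 panels, h=0.2500): 0.049174
R_{1,1} = 0.049174 + (0.049174 − 0.057305)/3 = 0.046464

0.0465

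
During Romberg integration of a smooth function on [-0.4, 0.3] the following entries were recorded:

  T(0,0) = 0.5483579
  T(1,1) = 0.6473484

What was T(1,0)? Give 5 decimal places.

0.62260

From T(1,1) = (4·T(1,0) − T(0,0))/3, solve for T(1,0):
4·T(1,0) = 3·0.6473484 + 0.5483579 = 2.4904031
T(1,0) = 0.6226008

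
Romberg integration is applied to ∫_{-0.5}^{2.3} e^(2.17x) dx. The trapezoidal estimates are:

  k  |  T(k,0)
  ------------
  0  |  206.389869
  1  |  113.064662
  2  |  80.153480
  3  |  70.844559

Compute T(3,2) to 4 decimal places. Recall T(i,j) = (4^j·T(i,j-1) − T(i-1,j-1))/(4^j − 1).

Richardson extrapolation on the trapezoidal column (denominator 4−1=3):
T(2,1) = (4·80.153480 − 113.064662) / 3 = 69.183086
T(3,1) = 70.844559 + (70.844559 − 80.153480)/3 = 67.741585
T(3,2) = 67.741585 + (67.741585 − 69.183086)/15 = 67.645485

67.6455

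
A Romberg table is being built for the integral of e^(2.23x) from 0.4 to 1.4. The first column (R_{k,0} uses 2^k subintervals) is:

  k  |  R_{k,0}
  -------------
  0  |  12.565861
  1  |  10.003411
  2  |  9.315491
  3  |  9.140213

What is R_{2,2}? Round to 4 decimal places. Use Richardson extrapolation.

Richardson extrapolation on the trapezoidal column (denominator 4−1=3):
R_{1,1} = (4·10.003411 − 12.565861) / 3 = 9.149261
R_{2,1} = 9.315491 + (9.315491 − 10.003411)/3 = 9.086184
R_{2,2} = (16·9.086184 − 9.149261) / 15 = 9.081979
(Column j=1 coincides with Simpson's rule on the same nodes.)

9.0820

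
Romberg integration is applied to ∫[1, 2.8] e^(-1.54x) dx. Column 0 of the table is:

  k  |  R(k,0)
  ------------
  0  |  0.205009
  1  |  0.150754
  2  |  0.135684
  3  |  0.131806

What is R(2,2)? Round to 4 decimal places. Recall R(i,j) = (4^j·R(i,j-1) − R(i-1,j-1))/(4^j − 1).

0.1305

Richardson extrapolation on the trapezoidal column (denominator 4−1=3):
R(1,1) = (4·0.150754 − 0.205009) / 3 = 0.132669
R(2,1) = 0.135684 + (0.135684 − 0.150754)/3 = 0.130661
R(2,2) = 0.130661 + (0.130661 − 0.132669)/15 = 0.130527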